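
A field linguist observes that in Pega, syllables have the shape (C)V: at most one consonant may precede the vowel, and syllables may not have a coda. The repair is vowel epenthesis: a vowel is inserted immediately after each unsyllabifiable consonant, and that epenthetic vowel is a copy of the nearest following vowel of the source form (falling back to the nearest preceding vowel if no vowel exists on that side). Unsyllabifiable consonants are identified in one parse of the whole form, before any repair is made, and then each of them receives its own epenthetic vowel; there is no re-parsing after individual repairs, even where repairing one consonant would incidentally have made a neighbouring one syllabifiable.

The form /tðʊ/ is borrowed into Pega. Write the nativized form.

Under (C)V, the unsyllabifiable consonants are /t/ (no codas are permitted; onsets are limited to one consonant).
Inserting the epenthetic vowel yields /t/ → /tʊ/.

tʊðʊ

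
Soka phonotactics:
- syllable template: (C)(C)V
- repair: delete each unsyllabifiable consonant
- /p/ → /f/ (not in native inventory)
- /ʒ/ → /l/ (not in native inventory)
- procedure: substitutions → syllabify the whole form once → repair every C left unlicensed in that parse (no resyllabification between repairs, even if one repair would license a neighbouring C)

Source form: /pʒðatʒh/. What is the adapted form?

lða

Substitution: /p/ → /f/, /ʒ/ → /l/, giving /flðatlh/.
Syllabifying with onset maximization leaves /f/, /t/, /l/, /h/ stranded (no codas are permitted; onsets may contain at most 2 consonants).
Deletion applies to /f/, /t/, /l/, /h/.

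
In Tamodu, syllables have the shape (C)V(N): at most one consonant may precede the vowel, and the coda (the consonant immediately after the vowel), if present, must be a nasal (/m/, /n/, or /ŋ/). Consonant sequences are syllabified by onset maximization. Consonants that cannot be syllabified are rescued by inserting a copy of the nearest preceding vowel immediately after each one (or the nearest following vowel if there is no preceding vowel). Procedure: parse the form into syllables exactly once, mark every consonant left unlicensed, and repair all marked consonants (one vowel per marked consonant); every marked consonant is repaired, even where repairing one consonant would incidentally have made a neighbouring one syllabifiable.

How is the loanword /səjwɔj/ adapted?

səjəwɔjɔ

Under (C)V(N), the unsyllabifiable consonants are /j/, /j/ (only a nasal (/m/, /n/, or /ŋ/) is licensed in coda position; onsets are limited to one consonant).
Each unlicensed consonant becomes the onset of a new syllable: /j/ → /jə/, /j/ → /jɔ/.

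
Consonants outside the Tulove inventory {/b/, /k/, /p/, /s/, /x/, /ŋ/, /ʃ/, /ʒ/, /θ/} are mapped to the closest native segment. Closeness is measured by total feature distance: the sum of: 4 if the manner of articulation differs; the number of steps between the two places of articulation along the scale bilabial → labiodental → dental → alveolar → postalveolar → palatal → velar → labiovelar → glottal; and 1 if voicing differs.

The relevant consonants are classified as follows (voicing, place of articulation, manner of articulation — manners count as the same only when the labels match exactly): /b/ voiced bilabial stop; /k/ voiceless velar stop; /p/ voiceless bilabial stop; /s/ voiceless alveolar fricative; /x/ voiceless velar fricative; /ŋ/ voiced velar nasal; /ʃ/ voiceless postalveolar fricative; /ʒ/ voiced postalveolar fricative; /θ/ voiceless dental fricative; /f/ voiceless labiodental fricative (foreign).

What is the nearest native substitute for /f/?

θ

/θ/ is closest: same manner (fricative), place distance 1 (labiodental→dental), same voicing; total 1. Next closest is /s/ at distance 2.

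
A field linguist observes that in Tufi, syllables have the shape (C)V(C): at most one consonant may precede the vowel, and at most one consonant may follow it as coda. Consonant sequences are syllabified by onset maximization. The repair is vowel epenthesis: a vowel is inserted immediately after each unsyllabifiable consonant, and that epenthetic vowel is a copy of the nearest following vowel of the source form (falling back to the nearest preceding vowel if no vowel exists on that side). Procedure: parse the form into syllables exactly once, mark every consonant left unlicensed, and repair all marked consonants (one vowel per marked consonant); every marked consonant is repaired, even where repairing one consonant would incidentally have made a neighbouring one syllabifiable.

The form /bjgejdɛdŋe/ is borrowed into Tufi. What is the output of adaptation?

bejegejdɛdŋe

Under (C)V(C), the unsyllabifiable consonants are /b/, /j/ (at most one coda consonant is licensed; onsets are limited to one consonant).
Inserting the epenthetic vowel yields /b/ → /be/, /j/ → /je/.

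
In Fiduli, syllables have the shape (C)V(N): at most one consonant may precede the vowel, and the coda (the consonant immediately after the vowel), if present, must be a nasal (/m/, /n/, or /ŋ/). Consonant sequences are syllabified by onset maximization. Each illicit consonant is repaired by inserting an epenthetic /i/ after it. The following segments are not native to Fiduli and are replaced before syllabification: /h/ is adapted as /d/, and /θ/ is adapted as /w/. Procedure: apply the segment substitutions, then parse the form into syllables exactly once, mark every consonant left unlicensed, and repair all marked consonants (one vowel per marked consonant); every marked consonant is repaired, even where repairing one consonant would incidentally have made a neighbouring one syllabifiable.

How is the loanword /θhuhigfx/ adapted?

Substitution: /θ/ → /w/, /h/ → /d/, giving /wdudigfx/.
Syllabifying with onset maximization leaves /w/, /g/, /f/, /x/ stranded (only a nasal (/m/, /n/, or /ŋ/) is licensed in coda position; onsets are limited to one consonant).
Each unlicensed consonant becomes the onset of a new syllable: /w/ → /wi/, /g/ → /gi/, /f/ → /fi/, /x/ → /xi/.

widudigifixi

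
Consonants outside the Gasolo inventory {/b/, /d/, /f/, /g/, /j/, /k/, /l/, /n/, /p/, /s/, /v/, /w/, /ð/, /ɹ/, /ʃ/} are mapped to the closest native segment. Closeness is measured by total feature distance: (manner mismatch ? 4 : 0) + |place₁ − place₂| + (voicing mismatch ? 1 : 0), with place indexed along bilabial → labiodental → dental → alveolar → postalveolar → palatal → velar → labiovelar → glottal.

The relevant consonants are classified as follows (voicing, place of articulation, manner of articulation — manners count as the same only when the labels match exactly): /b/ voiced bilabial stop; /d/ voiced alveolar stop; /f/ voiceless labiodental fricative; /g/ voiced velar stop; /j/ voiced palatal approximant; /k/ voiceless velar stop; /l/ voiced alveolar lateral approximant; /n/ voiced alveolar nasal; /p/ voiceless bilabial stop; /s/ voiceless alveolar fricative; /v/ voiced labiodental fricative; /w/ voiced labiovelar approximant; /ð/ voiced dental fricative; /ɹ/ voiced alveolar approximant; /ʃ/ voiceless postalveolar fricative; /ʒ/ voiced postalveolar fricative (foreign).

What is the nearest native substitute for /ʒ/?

ʃ

/ʃ/ is closest: same manner (fricative), place distance 0 (postalveolar→postalveolar), voicing differs (+1); total 1. Next closest is /s/ at distance 2.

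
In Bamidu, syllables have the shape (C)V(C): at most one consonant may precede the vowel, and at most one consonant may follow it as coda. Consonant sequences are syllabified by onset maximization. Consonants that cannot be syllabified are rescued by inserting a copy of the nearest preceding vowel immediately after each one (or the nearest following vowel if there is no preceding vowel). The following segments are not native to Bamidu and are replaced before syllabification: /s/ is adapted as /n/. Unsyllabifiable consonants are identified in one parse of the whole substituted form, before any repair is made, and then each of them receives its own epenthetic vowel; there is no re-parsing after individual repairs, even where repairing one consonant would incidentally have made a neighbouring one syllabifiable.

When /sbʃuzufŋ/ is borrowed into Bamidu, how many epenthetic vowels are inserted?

3

After substitution the input is /nbʃuzufŋ/.
The unsyllabifiable consonants are /n/, /b/, /ŋ/; each receives one epenthetic vowel.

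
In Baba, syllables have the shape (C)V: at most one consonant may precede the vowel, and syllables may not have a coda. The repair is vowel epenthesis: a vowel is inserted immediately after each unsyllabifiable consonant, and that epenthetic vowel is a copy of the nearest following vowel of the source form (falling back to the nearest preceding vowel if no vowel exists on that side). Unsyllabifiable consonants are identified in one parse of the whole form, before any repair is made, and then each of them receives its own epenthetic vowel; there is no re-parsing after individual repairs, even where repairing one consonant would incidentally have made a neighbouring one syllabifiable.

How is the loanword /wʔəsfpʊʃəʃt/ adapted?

wəʔəsʊfʊpʊʃəʃətə

The consonants /w/, /s/, /f/, /ʃ/, /t/ cannot be parsed into a legal (C)V syllable (no codas are permitted; onsets are limited to one consonant).
Epenthesis after each stranded consonant: /w/ → /wə/, /s/ → /sʊ/, /f/ → /fʊ/, /ʃ/ → /ʃə/, /t/ → /tə/.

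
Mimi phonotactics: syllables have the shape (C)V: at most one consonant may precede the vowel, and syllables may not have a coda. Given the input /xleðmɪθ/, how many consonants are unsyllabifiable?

3

The consonants /x/, /ð/, /θ/ cannot be parsed into a legal (C)V syllable (no codas are permitted; onsets are limited to one consonant).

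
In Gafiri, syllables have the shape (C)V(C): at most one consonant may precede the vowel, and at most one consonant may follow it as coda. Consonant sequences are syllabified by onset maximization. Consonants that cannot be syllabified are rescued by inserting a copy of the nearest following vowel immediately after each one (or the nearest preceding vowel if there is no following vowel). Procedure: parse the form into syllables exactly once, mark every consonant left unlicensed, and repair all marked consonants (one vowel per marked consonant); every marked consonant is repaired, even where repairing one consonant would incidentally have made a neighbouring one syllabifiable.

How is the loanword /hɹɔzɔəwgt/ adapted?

Under (C)V(C), the unsyllabifiable consonants are /h/, /g/, /t/ (at most one coda consonant is licensed; onsets are limited to one consonant).
Inserting the epenthetic vowel yields /h/ → /hɔ/, /g/ → /gə/, /t/ → /tə/.

hɔɹɔzɔəwgətə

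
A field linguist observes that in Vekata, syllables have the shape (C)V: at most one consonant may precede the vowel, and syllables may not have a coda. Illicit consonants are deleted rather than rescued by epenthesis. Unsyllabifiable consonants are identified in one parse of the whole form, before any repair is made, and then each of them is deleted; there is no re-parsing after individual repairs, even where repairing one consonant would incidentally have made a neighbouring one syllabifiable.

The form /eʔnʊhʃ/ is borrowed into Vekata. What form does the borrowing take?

enʊ

The consonants /ʔ/, /h/, /ʃ/ cannot be parsed into a legal (C)V syllable (no codas are permitted; onsets are limited to one consonant).
Deletion applies to /ʔ/, /h/, /ʃ/.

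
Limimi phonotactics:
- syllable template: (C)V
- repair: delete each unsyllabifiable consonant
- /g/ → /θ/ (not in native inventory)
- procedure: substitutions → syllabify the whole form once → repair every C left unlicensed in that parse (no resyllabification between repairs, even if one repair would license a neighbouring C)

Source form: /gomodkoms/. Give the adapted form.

θomoko

Substitution: /g/ → /θ/, giving /θomodkoms/.
The consonants /d/, /m/, /s/ cannot be parsed into a legal (C)V syllable (no codas are permitted; onsets are limited to one consonant).
Deleting the stranded consonants removes /d/, /m/, /s/.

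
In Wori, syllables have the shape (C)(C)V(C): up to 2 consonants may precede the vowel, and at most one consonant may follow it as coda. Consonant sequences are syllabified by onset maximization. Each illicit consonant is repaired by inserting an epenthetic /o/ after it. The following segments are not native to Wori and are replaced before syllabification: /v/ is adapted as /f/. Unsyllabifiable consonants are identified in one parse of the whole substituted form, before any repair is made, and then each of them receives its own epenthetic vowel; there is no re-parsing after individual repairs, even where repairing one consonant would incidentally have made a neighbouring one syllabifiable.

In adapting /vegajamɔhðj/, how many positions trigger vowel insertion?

2

After substitution the input is /fegajamɔhðj/.
The unsyllabifiable consonants are /ð/, /j/; each receives one epenthetic vowel.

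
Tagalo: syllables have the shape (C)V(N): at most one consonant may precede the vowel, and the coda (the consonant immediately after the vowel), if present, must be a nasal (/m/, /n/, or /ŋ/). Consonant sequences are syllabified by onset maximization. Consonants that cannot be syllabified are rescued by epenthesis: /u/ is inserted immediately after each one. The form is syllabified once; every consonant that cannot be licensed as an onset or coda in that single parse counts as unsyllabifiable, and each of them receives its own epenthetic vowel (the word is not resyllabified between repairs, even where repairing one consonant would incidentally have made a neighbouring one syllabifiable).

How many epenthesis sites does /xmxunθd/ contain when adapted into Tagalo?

The unsyllabifiable consonants are /x/, /m/, /θ/, /d/; each receives one epenthetic vowel.

4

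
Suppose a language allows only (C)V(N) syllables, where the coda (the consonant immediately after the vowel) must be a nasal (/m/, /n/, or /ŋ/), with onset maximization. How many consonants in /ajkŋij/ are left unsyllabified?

The consonants /j/, /k/, /j/ cannot be parsed into a legal (C)V(N) syllable (only a nasal (/m/, /n/, or /ŋ/) is licensed in coda position; onsets are limited to one consonant).

3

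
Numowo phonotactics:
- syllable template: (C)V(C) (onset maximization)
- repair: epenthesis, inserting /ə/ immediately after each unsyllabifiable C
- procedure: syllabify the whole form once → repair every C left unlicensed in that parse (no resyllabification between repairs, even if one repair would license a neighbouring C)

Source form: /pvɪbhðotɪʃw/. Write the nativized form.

pəvɪbhəðotɪʃwə

Under (C)V(C), the unsyllabifiable consonants are /p/, /h/, /w/ (at most one coda consonant is licensed; onsets are limited to one consonant).
Epenthesis after each stranded consonant: /p/ → /pə/, /h/ → /hə/, /w/ → /wə/.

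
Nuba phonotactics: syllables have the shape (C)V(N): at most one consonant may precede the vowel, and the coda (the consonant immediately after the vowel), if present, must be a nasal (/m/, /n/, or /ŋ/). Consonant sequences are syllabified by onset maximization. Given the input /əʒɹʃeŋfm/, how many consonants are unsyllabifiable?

4

The consonants /ʒ/, /ɹ/, /f/, /m/ cannot be parsed into a legal (C)V(N) syllable (only a nasal (/m/, /n/, or /ŋ/) is licensed in coda position; onsets are limited to one consonant).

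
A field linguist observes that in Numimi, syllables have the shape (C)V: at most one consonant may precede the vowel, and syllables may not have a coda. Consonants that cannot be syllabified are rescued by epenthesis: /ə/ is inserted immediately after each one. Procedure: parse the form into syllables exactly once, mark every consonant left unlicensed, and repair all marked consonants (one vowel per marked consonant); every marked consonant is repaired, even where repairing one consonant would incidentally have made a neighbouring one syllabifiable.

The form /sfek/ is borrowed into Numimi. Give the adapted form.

Syllabifying with onset maximization leaves /s/, /k/ stranded (no codas are permitted; onsets are limited to one consonant).
Epenthesis after each stranded consonant: /s/ → /sə/, /k/ → /kə/.

səfekə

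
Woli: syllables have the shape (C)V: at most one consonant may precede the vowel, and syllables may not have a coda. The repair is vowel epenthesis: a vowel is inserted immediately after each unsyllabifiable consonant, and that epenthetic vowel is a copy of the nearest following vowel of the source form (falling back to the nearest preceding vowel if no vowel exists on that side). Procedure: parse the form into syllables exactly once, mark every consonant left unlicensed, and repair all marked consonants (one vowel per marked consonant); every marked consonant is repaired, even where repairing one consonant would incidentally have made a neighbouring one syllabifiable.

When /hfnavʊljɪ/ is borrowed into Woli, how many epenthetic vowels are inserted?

The unsyllabifiable consonants are /h/, /f/, /l/; each receives one epenthetic vowel.

3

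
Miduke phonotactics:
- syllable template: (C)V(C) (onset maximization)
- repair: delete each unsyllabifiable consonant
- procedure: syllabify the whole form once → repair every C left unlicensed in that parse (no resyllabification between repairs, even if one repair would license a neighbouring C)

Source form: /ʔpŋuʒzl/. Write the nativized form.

Syllabifying with onset maximization leaves /ʔ/, /p/, /z/, /l/ stranded (at most one coda consonant is licensed; onsets are limited to one consonant).
Each unlicensed consonant is deleted: /ʔ/, /p/, /z/, /l/.

ŋuʒ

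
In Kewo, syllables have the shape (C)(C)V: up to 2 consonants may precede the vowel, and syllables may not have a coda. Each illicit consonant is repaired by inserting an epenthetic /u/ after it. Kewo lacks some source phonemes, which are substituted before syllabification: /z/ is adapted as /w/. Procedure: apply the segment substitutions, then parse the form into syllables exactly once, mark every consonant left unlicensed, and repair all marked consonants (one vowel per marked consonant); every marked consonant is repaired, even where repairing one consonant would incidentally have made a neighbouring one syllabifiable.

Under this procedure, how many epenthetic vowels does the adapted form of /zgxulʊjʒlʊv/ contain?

After substitution the input is /wgxulʊjʒlʊv/.
The unsyllabifiable consonants are /w/, /j/, /v/; each receives one epenthetic vowel.

3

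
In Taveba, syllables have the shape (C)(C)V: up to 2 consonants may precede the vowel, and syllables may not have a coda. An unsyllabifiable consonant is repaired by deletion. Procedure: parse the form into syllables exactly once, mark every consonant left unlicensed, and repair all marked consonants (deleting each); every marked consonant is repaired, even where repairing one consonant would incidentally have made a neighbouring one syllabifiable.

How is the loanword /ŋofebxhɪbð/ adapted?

The consonants /b/, /b/, /ð/ cannot be parsed into a legal (C)(C)V syllable (no codas are permitted; onsets may contain at most 2 consonants).
Deleting the stranded consonants removes /b/, /b/, /ð/.

ŋofexhɪ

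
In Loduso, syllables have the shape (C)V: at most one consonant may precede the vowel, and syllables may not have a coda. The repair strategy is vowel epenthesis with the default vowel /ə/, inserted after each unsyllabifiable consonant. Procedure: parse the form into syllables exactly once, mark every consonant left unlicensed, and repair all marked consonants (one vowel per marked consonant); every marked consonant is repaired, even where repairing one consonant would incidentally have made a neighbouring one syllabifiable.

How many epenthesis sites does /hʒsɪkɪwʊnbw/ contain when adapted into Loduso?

The unsyllabifiable consonants are /h/, /ʒ/, /n/, /b/, /w/; each receives one epenthetic vowel.

5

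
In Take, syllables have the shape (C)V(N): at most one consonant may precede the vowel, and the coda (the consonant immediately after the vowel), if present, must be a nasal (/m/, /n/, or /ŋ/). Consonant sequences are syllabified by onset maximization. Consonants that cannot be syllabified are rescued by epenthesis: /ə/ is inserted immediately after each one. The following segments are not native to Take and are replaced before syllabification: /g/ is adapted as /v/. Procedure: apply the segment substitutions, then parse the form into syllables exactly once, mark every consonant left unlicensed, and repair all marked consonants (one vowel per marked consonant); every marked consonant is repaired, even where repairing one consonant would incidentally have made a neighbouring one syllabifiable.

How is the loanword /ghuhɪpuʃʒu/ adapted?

vəhuhɪpuʃəʒu

Substitution: /g/ → /v/, giving /vhuhɪpuʃʒu/.
Under (C)V(N), the unsyllabifiable consonants are /v/, /ʃ/ (only a nasal (/m/, /n/, or /ŋ/) is licensed in coda position; onsets are limited to one consonant).
Each unlicensed consonant becomes the onset of a new syllable: /v/ → /və/, /ʃ/ → /ʃə/.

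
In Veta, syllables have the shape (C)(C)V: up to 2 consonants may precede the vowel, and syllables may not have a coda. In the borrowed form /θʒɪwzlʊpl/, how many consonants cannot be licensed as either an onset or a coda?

Under (C)(C)V, the unsyllabifiable consonants are /w/, /p/, /l/ (no codas are permitted; onsets may contain at most 2 consonants).

3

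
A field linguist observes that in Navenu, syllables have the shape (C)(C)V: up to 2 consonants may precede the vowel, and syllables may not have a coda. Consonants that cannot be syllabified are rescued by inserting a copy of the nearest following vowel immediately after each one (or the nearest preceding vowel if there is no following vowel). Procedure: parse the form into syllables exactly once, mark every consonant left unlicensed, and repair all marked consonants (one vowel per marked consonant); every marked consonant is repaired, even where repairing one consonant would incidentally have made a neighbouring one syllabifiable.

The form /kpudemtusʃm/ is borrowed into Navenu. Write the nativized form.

kpudemtusuʃumu

Syllabifying with onset maximization leaves /s/, /ʃ/, /m/ stranded (no codas are permitted; onsets may contain at most 2 consonants).
Inserting the epenthetic vowel yields /s/ → /su/, /ʃ/ → /ʃu/, /m/ → /mu/.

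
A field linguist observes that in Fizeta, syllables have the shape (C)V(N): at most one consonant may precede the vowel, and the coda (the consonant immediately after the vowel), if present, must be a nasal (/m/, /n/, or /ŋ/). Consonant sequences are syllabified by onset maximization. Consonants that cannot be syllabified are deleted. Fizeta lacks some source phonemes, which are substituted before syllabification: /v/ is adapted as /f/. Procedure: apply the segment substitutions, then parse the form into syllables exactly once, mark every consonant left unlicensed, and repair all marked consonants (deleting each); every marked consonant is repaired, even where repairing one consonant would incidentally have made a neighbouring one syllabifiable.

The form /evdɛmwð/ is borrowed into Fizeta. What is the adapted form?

edɛm

Substitution: /v/ → /f/, giving /efdɛmwð/.
Syllabifying with onset maximization leaves /f/, /w/, /ð/ stranded (only a nasal (/m/, /n/, or /ŋ/) is licensed in coda position; onsets are limited to one consonant).
Deleting the stranded consonants removes /f/, /w/, /ð/.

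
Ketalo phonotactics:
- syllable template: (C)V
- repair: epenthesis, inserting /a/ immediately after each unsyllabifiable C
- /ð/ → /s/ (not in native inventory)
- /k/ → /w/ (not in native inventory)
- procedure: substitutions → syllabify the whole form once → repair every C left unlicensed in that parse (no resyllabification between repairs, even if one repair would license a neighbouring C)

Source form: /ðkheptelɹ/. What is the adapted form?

sawahepatelaɹa

Substitution: /ð/ → /s/, /k/ → /w/, giving /swheptelɹ/.
Syllabifying with onset maximization leaves /s/, /w/, /p/, /l/, /ɹ/ stranded (no codas are permitted; onsets are limited to one consonant).
Epenthesis after each stranded consonant: /s/ → /sa/, /w/ → /wa/, /p/ → /pa/, /l/ → /la/, /ɹ/ → /ɹa/.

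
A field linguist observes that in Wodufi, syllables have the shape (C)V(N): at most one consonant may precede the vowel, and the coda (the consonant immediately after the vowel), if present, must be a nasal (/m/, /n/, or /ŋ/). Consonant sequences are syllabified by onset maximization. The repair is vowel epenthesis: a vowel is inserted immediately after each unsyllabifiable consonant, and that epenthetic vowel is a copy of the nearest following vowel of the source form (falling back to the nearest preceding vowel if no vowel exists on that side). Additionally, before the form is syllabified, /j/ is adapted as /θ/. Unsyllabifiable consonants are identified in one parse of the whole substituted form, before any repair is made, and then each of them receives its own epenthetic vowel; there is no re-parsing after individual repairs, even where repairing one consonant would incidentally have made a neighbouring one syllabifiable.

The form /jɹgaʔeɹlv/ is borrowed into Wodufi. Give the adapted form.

θaɹagaʔeɹeleve

Substitution: /j/ → /θ/, giving /θɹgaʔeɹlv/.
The consonants /θ/, /ɹ/, /ɹ/, /l/, /v/ cannot be parsed into a legal (C)V(N) syllable (only a nasal (/m/, /n/, or /ŋ/) is licensed in coda position; onsets are limited to one consonant).
Epenthesis after each stranded consonant: /θ/ → /θa/, /ɹ/ → /ɹa/, /ɹ/ → /ɹe/, /l/ → /le/, /v/ → /ve/.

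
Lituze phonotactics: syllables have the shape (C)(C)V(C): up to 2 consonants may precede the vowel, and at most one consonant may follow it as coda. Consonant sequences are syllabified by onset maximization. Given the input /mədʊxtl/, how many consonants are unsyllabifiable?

Under (C)(C)V(C), the unsyllabifiable consonants are /t/, /l/ (at most one coda consonant is licensed; onsets may contain at most 2 consonants).

2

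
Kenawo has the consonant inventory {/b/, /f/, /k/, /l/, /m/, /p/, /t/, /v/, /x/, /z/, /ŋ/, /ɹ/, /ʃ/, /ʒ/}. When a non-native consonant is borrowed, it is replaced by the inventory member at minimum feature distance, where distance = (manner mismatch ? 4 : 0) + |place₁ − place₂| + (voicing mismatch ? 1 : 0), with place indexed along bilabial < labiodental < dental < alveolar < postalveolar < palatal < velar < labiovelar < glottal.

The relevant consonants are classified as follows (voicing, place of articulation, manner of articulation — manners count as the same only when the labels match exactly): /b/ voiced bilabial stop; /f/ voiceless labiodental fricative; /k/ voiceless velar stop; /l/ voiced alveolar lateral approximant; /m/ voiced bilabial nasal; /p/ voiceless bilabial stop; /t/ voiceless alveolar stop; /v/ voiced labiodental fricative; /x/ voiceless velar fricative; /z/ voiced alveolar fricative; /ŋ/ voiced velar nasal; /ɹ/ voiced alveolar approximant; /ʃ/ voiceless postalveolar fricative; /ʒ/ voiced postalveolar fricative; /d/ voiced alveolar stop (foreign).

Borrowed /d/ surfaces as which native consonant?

/t/ is closest: same manner (stop), place distance 0 (alveolar→alveolar), voicing differs (+1); total 1. Next closest is /b/ at distance 3.

t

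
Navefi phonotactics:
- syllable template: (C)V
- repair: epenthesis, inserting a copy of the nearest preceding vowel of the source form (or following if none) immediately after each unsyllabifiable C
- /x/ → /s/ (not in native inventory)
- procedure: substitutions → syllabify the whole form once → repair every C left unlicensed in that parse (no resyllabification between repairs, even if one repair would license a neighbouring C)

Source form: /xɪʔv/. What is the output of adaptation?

sɪʔɪvɪ

Substitution: /x/ → /s/, giving /sɪʔv/.
Under (C)V, the unsyllabifiable consonants are /ʔ/, /v/ (no codas are permitted; onsets are limited to one consonant).
Epenthesis after each stranded consonant: /ʔ/ → /ʔɪ/, /v/ → /vɪ/.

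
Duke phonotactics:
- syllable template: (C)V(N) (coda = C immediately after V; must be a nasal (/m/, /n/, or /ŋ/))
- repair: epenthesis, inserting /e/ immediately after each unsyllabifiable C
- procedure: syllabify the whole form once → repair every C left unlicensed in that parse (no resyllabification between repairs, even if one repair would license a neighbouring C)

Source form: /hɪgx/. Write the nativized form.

Syllabifying with onset maximization leaves /g/, /x/ stranded (only a nasal (/m/, /n/, or /ŋ/) is licensed in coda position; onsets are limited to one consonant).
Inserting the epenthetic vowel yields /g/ → /ge/, /x/ → /xe/.

hɪgexe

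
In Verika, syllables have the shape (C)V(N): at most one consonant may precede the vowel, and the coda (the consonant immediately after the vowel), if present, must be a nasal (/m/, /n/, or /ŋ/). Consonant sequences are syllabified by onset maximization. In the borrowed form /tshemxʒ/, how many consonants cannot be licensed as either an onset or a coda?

4

Syllabifying with onset maximization leaves /t/, /s/, /x/, /ʒ/ stranded (only a nasal (/m/, /n/, or /ŋ/) is licensed in coda position; onsets are limited to one consonant).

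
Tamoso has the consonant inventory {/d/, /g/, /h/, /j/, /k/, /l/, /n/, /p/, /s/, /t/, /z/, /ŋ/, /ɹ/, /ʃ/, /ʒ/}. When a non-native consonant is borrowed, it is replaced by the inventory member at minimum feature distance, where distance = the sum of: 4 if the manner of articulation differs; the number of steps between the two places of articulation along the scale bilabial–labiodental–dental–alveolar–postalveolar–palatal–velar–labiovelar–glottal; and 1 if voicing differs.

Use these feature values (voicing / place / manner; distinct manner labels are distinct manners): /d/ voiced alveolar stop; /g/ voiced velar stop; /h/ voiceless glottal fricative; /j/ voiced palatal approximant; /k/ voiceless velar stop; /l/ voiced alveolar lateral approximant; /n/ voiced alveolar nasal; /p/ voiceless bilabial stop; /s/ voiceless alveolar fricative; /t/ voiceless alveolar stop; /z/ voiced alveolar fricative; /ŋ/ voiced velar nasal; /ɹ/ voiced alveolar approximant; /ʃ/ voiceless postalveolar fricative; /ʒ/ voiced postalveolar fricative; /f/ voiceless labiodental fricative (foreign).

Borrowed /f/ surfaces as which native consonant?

s

/s/ is closest: same manner (fricative), place distance 2 (labiodental→alveolar), same voicing; total 2. Next closest is /z/ at distance 3.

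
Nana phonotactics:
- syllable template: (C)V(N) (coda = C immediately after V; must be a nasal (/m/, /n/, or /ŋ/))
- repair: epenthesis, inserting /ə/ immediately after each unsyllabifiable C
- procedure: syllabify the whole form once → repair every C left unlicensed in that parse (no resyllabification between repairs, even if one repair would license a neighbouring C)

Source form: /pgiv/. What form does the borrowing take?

pəgivə

Syllabifying with onset maximization leaves /p/, /v/ stranded (only a nasal (/m/, /n/, or /ŋ/) is licensed in coda position; onsets are limited to one consonant).
Inserting the epenthetic vowel yields /p/ → /pə/, /v/ → /və/.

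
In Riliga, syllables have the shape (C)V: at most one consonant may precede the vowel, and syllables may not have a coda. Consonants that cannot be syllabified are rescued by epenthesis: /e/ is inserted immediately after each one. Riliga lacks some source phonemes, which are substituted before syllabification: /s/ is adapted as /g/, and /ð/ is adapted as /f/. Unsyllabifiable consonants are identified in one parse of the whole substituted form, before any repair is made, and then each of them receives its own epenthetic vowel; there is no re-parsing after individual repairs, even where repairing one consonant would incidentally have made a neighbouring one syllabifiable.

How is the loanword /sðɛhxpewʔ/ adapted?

gefɛhexepeweʔe

Substitution: /s/ → /g/, /ð/ → /f/, giving /gfɛhxpewʔ/.
The consonants /g/, /h/, /x/, /w/, /ʔ/ cannot be parsed into a legal (C)V syllable (no codas are permitted; onsets are limited to one consonant).
Epenthesis after each stranded consonant: /g/ → /ge/, /h/ → /he/, /x/ → /xe/, /w/ → /we/, /ʔ/ → /ʔe/.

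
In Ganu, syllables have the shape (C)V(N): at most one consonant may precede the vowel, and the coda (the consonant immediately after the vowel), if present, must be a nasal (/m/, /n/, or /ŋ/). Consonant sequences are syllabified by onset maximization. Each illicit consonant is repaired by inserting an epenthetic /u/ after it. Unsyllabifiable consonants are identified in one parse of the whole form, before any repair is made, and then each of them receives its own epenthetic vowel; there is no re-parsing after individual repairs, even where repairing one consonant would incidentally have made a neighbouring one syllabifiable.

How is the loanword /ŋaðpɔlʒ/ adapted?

ŋaðupɔluʒu

The consonants /ð/, /l/, /ʒ/ cannot be parsed into a legal (C)V(N) syllable (only a nasal (/m/, /n/, or /ŋ/) is licensed in coda position; onsets are limited to one consonant).
Inserting the epenthetic vowel yields /ð/ → /ðu/, /l/ → /lu/, /ʒ/ → /ʒu/.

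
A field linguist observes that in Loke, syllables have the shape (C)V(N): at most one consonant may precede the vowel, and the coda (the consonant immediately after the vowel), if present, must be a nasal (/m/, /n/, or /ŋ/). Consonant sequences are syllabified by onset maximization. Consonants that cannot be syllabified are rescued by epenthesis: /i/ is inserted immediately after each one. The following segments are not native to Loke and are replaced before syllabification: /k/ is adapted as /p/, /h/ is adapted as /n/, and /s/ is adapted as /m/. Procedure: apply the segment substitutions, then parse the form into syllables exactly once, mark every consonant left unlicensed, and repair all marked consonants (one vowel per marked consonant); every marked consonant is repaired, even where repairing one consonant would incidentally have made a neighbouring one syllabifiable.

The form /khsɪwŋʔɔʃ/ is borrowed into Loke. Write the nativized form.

Substitution: /k/ → /p/, /h/ → /n/, /s/ → /m/, giving /pnmɪwŋʔɔʃ/.
Syllabifying with onset maximization leaves /p/, /n/, /w/, /ŋ/, /ʃ/ stranded (only a nasal (/m/, /n/, or /ŋ/) is licensed in coda position; onsets are limited to one consonant).
Epenthesis after each stranded consonant: /p/ → /pi/, /n/ → /ni/, /w/ → /wi/, /ŋ/ → /ŋi/, /ʃ/ → /ʃi/.

pinimɪwiŋiʔɔʃi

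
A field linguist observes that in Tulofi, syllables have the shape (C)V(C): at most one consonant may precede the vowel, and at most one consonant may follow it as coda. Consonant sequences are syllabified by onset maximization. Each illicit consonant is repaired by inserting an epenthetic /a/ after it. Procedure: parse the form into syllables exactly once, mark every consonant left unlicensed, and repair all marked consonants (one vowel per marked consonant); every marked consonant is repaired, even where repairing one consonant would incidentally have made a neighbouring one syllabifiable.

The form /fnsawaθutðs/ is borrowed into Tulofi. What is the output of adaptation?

Syllabifying with onset maximization leaves /f/, /n/, /ð/, /s/ stranded (at most one coda consonant is licensed; onsets are limited to one consonant).
Each unlicensed consonant becomes the onset of a new syllable: /f/ → /fa/, /n/ → /na/, /ð/ → /ða/, /s/ → /sa/.

fanasawaθutðasa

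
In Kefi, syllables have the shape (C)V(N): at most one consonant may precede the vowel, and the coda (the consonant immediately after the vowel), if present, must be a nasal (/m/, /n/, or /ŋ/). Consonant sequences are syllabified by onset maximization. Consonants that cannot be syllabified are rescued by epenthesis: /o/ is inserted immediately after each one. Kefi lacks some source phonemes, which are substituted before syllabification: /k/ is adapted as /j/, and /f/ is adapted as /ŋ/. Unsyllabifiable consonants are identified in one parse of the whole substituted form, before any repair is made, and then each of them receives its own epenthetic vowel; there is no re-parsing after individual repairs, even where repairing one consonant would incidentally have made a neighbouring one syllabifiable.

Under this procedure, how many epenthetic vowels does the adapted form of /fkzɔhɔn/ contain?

After substitution the input is /ŋjzɔhɔn/.
The unsyllabifiable consonants are /ŋ/, /j/; each receives one epenthetic vowel.

2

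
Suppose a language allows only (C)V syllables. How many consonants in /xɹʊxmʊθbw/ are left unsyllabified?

5

Under (C)V, the unsyllabifiable consonants are /x/, /x/, /θ/, /b/, /w/ (no codas are permitted; onsets are limited to one consonant).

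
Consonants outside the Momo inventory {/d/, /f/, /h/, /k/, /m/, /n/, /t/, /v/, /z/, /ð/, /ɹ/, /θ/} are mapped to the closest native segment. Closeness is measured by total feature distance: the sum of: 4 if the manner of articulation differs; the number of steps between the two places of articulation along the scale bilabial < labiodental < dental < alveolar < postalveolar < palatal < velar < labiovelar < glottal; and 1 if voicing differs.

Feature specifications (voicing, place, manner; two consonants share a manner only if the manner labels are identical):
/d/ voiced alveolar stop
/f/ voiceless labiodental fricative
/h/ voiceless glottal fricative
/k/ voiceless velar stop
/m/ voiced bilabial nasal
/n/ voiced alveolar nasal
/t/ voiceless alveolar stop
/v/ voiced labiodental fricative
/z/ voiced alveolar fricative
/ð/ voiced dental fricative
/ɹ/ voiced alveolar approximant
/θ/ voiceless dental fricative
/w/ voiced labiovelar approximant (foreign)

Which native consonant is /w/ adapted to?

/ɹ/ is closest: same manner (approximant), place distance 4 (labiovelar→alveolar), same voicing; total 4. Next closest is /h/ at distance 6.

ɹ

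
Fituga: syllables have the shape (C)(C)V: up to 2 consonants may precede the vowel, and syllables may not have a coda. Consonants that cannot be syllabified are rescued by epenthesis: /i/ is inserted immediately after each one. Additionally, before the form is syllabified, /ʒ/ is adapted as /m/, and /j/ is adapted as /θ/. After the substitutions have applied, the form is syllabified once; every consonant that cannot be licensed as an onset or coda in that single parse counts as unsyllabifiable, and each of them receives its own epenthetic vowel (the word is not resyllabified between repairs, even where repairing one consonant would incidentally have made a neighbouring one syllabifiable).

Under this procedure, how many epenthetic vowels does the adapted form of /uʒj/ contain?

After substitution the input is /umθ/.
The unsyllabifiable consonants are /m/, /θ/; each receives one epenthetic vowel.

2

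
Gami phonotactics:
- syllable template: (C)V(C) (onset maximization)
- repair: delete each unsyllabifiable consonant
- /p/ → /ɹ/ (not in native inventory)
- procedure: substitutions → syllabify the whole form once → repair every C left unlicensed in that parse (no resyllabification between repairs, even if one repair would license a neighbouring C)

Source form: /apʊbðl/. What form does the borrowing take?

Substitution: /p/ → /ɹ/, giving /aɹʊbðl/.
Under (C)V(C), the unsyllabifiable consonants are /ð/, /l/ (at most one coda consonant is licensed; onsets are limited to one consonant).
Deleting the stranded consonants removes /ð/, /l/.

aɹʊb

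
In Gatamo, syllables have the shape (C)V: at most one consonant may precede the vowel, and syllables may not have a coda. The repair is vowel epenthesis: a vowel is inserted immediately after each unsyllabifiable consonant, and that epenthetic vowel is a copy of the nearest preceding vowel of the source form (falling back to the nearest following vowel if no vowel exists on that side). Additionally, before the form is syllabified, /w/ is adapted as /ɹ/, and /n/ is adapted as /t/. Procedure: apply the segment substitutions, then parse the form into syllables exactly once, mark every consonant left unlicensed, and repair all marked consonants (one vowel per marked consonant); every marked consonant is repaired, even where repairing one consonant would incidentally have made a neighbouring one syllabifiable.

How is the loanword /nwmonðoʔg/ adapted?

Substitution: /n/ → /t/, /w/ → /ɹ/, giving /tɹmotðoʔg/.
The consonants /t/, /ɹ/, /t/, /ʔ/, /g/ cannot be parsed into a legal (C)V syllable (no codas are permitted; onsets are limited to one consonant).
Inserting the epenthetic vowel yields /t/ → /to/, /ɹ/ → /ɹo/, /t/ → /to/, /ʔ/ → /ʔo/, /g/ → /go/.

toɹomotoðoʔogo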